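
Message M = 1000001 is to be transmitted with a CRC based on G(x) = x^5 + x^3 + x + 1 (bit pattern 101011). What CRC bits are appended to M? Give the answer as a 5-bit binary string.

Append 5 zeros: 100000100000. Divide by 101011 (XOR where the leading bit is 1):
  pos 0: 100000 XOR 101011 = 001011
  pos 2: 101110 XOR 101011 = 000101
  pos 5: 101000 XOR 101011 = 000011
Remainder (last 5 bits) = 00110. This is the CRC / FCS.

00110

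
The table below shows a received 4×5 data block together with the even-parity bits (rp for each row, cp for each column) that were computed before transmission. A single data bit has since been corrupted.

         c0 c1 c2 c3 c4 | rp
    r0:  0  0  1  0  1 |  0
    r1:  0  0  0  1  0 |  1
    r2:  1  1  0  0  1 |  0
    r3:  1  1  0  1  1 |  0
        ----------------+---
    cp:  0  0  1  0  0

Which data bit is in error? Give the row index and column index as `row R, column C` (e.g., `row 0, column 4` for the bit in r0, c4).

Recompute each row's even parity and compare to rp:
  r0: data parity 0, sent rp 0 → ok
  r1: data parity 1, sent rp 1 → ok
  r2: data parity 1, sent rp 0 → mismatch
  r3: data parity 0, sent rp 0 → ok
Recompute each column's even parity and compare to cp:
  c0: data parity 0, sent cp 0 → ok
  c1: data parity 0, sent cp 0 → ok
  c2: data parity 1, sent cp 1 → ok
  c3: data parity 0, sent cp 0 → ok
  c4: data parity 1, sent cp 0 → mismatch
Exactly one row (r2) and one column (c4) fail → the flipped bit is at their intersection.

row 2, column 4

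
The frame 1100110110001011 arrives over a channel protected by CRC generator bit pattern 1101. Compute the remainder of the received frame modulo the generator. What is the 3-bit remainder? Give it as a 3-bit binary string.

Modulo-2 division of 1100110110001011 by 1101:
  pos 0: 1100 XOR 1101 = 0001
  pos 3: 1110 XOR 1101 = 0011
  pos 5: 1111 XOR 1101 = 0010
  pos 7: 1000 XOR 1101 = 0101
  pos 8: 1010 XOR 1101 = 0111
  pos 9: 1111 XOR 1101 = 0010
  pos 11: 1001 XOR 1101 = 0100
  pos 12: 1001 XOR 1101 = 0100
Remainder = 100 (nonzero — an error is detected).

100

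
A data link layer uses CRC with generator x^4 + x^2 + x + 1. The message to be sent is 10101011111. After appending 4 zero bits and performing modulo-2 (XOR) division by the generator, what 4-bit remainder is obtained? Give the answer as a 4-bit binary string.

0110

Append 4 zeros: 101010111110000. Divide by 10111 (XOR where the leading bit is 1):
  pos 0: 10101 XOR 10111 = 00010
  pos 3: 10011 XOR 10111 = 00100
  pos 5: 10011 XOR 10111 = 00100
  pos 7: 10010 XOR 10111 = 00101
  pos 9: 10100 XOR 10111 = 00011
Remainder (last 4 bits) = 0110. This is the CRC / FCS.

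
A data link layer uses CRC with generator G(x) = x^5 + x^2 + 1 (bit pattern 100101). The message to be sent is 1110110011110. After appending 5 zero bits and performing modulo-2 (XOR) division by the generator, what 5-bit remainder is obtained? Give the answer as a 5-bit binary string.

Append 5 zeros: 111011001111000000. Divide by 100101 (XOR where the leading bit is 1):
  pos 0: 111011 XOR 100101 = 011110
  pos 1: 111100 XOR 100101 = 011001
  pos 2: 110010 XOR 100101 = 010111
  pos 3: 101111 XOR 100101 = 001010
  pos 5: 101011 XOR 100101 = 001110
  pos 7: 111010 XOR 100101 = 011111
  pos 8: 111110 XOR 100101 = 011011
  pos 9: 110110 XOR 100101 = 010011
  pos 10: 100110 XOR 100101 = 000011
Remainder (last 5 bits) = 01100. This is the CRC / FCS.

01100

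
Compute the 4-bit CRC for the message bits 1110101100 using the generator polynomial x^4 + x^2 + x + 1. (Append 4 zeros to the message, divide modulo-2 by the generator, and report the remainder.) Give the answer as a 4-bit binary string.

Append 4 zeros: 11101011000000. Divide by 10111 (XOR where the leading bit is 1):
  pos 0: 11101 XOR 10111 = 01010
  pos 1: 10100 XOR 10111 = 00011
  pos 4: 11110 XOR 10111 = 01001
  pos 5: 10010 XOR 10111 = 00101
  pos 7: 10100 XOR 10111 = 00011
Remainder (last 4 bits) = 1100. This is the CRC / FCS.

1100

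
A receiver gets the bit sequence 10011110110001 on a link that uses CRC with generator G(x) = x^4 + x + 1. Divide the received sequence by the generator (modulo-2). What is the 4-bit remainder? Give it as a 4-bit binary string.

1010

Modulo-2 division of 10011110110001 by 10011:
  pos 0: 10011 XOR 10011 = 00000
  pos 5: 11011 XOR 10011 = 01000
  pos 6: 10000 XOR 10011 = 00011
  pos 9: 11001 XOR 10011 = 01010
Remainder = 1010 (nonzero — an error is detected).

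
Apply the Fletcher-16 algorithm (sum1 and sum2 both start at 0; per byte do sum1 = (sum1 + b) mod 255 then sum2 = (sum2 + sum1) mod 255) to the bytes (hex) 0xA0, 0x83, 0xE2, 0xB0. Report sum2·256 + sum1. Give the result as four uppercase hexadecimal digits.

Running sums (mod 255):
  after byte 0 (0xA0): sum1=160, sum2=160
  after byte 1 (0x83): sum1=36, sum2=196
  after byte 2 (0xE2): sum1=7, sum2=203
  after byte 3 (0xB0): sum1=183, sum2=131
Checksum = sum2·256 + sum1 = 131·256 + 183 = 33719 = 0x83B7.

83B7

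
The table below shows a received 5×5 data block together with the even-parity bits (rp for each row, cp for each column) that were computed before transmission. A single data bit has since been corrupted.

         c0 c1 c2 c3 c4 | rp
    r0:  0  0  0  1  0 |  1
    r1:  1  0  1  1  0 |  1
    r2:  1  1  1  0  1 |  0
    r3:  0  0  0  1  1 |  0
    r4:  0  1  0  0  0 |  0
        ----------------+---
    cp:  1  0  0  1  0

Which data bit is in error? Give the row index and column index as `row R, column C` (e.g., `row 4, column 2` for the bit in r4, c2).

Recompute each row's even parity and compare to rp:
  r0: data parity 1, sent rp 1 → ok
  r1: data parity 1, sent rp 1 → ok
  r2: data parity 0, sent rp 0 → ok
  r3: data parity 0, sent rp 0 → ok
  r4: data parity 1, sent rp 0 → mismatch
Recompute each column's even parity and compare to cp:
  c0: data parity 0, sent cp 1 → mismatch
  c1: data parity 0, sent cp 0 → ok
  c2: data parity 0, sent cp 0 → ok
  c3: data parity 1, sent cp 1 → ok
  c4: data parity 0, sent cp 0 → ok
Exactly one row (r4) and one column (c0) fail → the flipped bit is at their intersection.

row 4, column 0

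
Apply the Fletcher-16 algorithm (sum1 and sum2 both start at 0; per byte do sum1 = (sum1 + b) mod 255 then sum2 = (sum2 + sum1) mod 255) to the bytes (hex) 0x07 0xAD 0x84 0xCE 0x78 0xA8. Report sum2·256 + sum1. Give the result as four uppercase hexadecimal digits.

A629

Running sums (mod 255):
  after byte 0 (0x07): sum1=7, sum2=7
  after byte 1 (0xAD): sum1=180, sum2=187
  after byte 2 (0x84): sum1=57, sum2=244
  after byte 3 (0xCE): sum1=8, sum2=252
  after byte 4 (0x78): sum1=128, sum2=125
  after byte 5 (0xA8): sum1=41, sum2=166
Checksum = sum2·256 + sum1 = 166·256 + 41 = 42537 = 0xA629.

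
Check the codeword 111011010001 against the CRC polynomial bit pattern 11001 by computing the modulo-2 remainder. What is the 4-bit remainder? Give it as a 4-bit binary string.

0010

Modulo-2 division of 111011010001 by 11001:
  pos 0: 11101 XOR 11001 = 00100
  pos 2: 10010 XOR 11001 = 01011
  pos 3: 10111 XOR 11001 = 01110
  pos 4: 11100 XOR 11001 = 00101
  pos 6: 10100 XOR 11001 = 01101
  pos 7: 11011 XOR 11001 = 00010
Remainder = 0010 (nonzero — an error is detected).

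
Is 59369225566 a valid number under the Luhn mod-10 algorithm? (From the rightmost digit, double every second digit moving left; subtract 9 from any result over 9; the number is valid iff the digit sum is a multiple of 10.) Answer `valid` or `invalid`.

From the right, keep odd positions and double even positions (subtract 9 from any doubled value over 9):
  doubled (positions 2,4,...): 3 1 4 3 9 → sum 20
  kept (positions 1,3,...): 6 5 2 9 3 5 → sum 30
Total = 50.
50 mod 10 = 0, so the number is valid.

valid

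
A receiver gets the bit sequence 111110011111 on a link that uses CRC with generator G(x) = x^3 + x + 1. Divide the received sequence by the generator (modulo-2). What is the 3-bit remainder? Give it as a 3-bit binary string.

Modulo-2 division of 111110011111 by 1011:
  pos 0: 1111 XOR 1011 = 0100
  pos 1: 1001 XOR 1011 = 0010
  pos 3: 1000 XOR 1011 = 0011
  pos 5: 1111 XOR 1011 = 0100
  pos 6: 1001 XOR 1011 = 0010
  pos 8: 1011 XOR 1011 = 0000
Remainder = 000 (zero — the frame passes the CRC check).

000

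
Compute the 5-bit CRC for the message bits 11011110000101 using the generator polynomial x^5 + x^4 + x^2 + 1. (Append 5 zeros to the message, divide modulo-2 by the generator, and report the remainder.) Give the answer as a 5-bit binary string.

11000

Append 5 zeros: 1101111000010100000. Divide by 110101 (XOR where the leading bit is 1):
  pos 0: 110111 XOR 110101 = 000010
  pos 4: 101000 XOR 110101 = 011101
  pos 5: 111010 XOR 110101 = 001111
  pos 7: 111110 XOR 110101 = 001011
  pos 9: 101110 XOR 110101 = 011011
  pos 10: 110110 XOR 110101 = 000011
Remainder (last 5 bits) = 11000. This is the CRC / FCS.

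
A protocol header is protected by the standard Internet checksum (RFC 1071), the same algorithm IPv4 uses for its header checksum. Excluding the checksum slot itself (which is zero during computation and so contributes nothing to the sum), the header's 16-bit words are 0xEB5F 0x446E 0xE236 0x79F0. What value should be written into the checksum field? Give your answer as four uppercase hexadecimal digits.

740A

One's-complement addition (fold any carry out of bit 15 back into bit 0):
  0xEB5F + 0x446E = 0x12FCD → wrap carry → 0x2FCE
  0x2FCE + 0xE236 = 0x11204 → wrap carry → 0x1205
  0x1205 + 0x79F0 = 0x08BF5
One's-complement sum = 0x8BF5.
Checksum = ~0x8BF5 & 0xFFFF = 0x740A.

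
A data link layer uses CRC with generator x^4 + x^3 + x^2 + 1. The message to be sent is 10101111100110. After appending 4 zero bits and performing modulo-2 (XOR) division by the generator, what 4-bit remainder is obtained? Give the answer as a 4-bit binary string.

Append 4 zeros: 101011111001100000. Divide by 11101 (XOR where the leading bit is 1):
  pos 0: 10101 XOR 11101 = 01000
  pos 1: 10001 XOR 11101 = 01100
  pos 2: 11001 XOR 11101 = 00100
  pos 4: 10011 XOR 11101 = 01110
  pos 5: 11100 XOR 11101 = 00001
  pos 9: 10110 XOR 11101 = 01011
  pos 10: 10110 XOR 11101 = 01011
  pos 11: 10110 XOR 11101 = 01011
  pos 12: 10110 XOR 11101 = 01011
  pos 13: 10110 XOR 11101 = 01011
Remainder (last 4 bits) = 1011. This is the CRC / FCS.

1011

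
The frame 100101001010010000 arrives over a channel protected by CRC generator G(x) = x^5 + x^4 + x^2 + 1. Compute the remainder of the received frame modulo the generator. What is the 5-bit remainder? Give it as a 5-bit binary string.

Modulo-2 division of 100101001010010000 by 110101:
  pos 0: 100101 XOR 110101 = 010000
  pos 1: 100000 XOR 110101 = 010101
  pos 2: 101010 XOR 110101 = 011111
  pos 3: 111111 XOR 110101 = 001010
  pos 5: 101001 XOR 110101 = 011100
  pos 6: 111000 XOR 110101 = 001101
  pos 8: 110101 XOR 110101 = 000000
Remainder = 00000 (zero — the frame passes the CRC check).

00000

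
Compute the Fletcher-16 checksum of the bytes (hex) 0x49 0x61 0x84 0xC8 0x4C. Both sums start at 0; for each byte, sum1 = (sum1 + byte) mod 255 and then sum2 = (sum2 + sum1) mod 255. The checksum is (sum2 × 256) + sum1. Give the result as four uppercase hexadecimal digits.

5F44

Running sums (mod 255):
  after byte 0 (0x49): sum1=73, sum2=73
  after byte 1 (0x61): sum1=170, sum2=243
  after byte 2 (0x84): sum1=47, sum2=35
  after byte 3 (0xC8): sum1=247, sum2=27
  after byte 4 (0x4C): sum1=68, sum2=95
Checksum = sum2·256 + sum1 = 95·256 + 68 = 24388 = 0x5F44.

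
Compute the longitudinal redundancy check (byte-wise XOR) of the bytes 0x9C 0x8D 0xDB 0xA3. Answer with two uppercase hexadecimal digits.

69

XOR the bytes together:
  start with 0x9C
  0x9C ⊕ 0x8D = 0x11
  0x11 ⊕ 0xDB = 0xCA
  0xCA ⊕ 0xA3 = 0x69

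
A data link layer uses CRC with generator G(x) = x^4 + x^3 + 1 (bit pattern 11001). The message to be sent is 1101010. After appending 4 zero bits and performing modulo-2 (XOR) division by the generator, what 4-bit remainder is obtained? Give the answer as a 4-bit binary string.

Append 4 zeros: 11010100000. Divide by 11001 (XOR where the leading bit is 1):
  pos 0: 11010 XOR 11001 = 00011
  pos 3: 11100 XOR 11001 = 00101
  pos 5: 10100 XOR 11001 = 01101
  pos 6: 11010 XOR 11001 = 00011
Remainder (last 4 bits) = 0011. This is the CRC / FCS.

0011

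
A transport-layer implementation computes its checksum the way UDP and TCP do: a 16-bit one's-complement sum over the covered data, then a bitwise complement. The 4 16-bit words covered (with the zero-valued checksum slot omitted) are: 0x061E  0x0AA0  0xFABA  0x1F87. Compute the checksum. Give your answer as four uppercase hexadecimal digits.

One's-complement addition (fold any carry out of bit 15 back into bit 0):
  0x061E + 0x0AA0 = 0x010BE
  0x10BE + 0xFABA = 0x10B78 → wrap carry → 0x0B79
  0x0B79 + 0x1F87 = 0x02B00
One's-complement sum = 0x2B00.
Checksum = ~0x2B00 & 0xFFFF = 0xD4FF.

D4FF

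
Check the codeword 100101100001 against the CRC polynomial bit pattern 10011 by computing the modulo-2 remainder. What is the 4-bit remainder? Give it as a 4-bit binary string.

Modulo-2 division of 100101100001 by 10011:
  pos 0: 10010 XOR 10011 = 00001
  pos 4: 11100 XOR 10011 = 01111
  pos 5: 11110 XOR 10011 = 01101
  pos 6: 11010 XOR 10011 = 01001
  pos 7: 10011 XOR 10011 = 00000
Remainder = 0000 (zero — the frame passes the CRC check).

0000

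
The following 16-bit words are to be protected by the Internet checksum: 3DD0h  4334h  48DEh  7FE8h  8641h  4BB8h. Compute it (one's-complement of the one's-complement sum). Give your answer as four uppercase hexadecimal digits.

E43A

One's-complement addition (fold any carry out of bit 15 back into bit 0):
  0x3DD0 + 0x4334 = 0x08104
  0x8104 + 0x48DE = 0x0C9E2
  0xC9E2 + 0x7FE8 = 0x149CA → wrap carry → 0x49CB
  0x49CB + 0x8641 = 0x0D00C
  0xD00C + 0x4BB8 = 0x11BC4 → wrap carry → 0x1BC5
One's-complement sum = 0x1BC5.
Checksum = ~0x1BC5 & 0xFFFF = 0xE43A.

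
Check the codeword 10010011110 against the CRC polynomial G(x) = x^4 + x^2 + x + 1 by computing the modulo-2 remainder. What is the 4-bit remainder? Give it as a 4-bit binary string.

Modulo-2 division of 10010011110 by 10111:
  pos 0: 10010 XOR 10111 = 00101
  pos 2: 10101 XOR 10111 = 00010
  pos 5: 10111 XOR 10111 = 00000
Remainder = 0000 (zero — the frame passes the CRC check).

0000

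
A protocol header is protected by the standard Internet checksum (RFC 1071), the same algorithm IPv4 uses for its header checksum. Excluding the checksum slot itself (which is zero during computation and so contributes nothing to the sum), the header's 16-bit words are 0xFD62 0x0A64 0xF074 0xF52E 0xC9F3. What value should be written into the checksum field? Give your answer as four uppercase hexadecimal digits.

48A1

One's-complement addition (fold any carry out of bit 15 back into bit 0):
  0xFD62 + 0x0A64 = 0x107C6 → wrap carry → 0x07C7
  0x07C7 + 0xF074 = 0x0F83B
  0xF83B + 0xF52E = 0x1ED69 → wrap carry → 0xED6A
  0xED6A + 0xC9F3 = 0x1B75D → wrap carry → 0xB75E
One's-complement sum = 0xB75E.
Checksum = ~0xB75E & 0xFFFF = 0x48A1.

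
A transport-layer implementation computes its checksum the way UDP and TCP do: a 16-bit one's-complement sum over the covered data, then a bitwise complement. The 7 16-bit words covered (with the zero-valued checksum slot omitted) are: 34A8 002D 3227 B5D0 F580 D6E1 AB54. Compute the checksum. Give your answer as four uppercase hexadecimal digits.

6B7B

One's-complement addition (fold any carry out of bit 15 back into bit 0):
  0x34A8 + 0x002D = 0x034D5
  0x34D5 + 0x3227 = 0x066FC
  0x66FC + 0xB5D0 = 0x11CCC → wrap carry → 0x1CCD
  0x1CCD + 0xF580 = 0x1124D → wrap carry → 0x124E
  0x124E + 0xD6E1 = 0x0E92F
  0xE92F + 0xAB54 = 0x19483 → wrap carry → 0x9484
One's-complement sum = 0x9484.
Checksum = ~0x9484 & 0xFFFF = 0x6B7B.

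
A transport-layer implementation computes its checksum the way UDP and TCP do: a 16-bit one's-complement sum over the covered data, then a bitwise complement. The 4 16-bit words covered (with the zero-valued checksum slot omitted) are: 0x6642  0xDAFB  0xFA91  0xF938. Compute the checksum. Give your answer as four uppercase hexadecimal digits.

CAF6

One's-complement addition (fold any carry out of bit 15 back into bit 0):
  0x6642 + 0xDAFB = 0x1413D → wrap carry → 0x413E
  0x413E + 0xFA91 = 0x13BCF → wrap carry → 0x3BD0
  0x3BD0 + 0xF938 = 0x13508 → wrap carry → 0x3509
One's-complement sum = 0x3509.
Checksum = ~0x3509 & 0xFFFF = 0xCAF6.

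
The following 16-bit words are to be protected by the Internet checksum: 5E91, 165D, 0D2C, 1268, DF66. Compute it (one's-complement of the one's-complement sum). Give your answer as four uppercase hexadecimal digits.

8C16

One's-complement addition (fold any carry out of bit 15 back into bit 0):
  0x5E91 + 0x165D = 0x074EE
  0x74EE + 0x0D2C = 0x0821A
  0x821A + 0x1268 = 0x09482
  0x9482 + 0xDF66 = 0x173E8 → wrap carry → 0x73E9
One's-complement sum = 0x73E9.
Checksum = ~0x73E9 & 0xFFFF = 0x8C16.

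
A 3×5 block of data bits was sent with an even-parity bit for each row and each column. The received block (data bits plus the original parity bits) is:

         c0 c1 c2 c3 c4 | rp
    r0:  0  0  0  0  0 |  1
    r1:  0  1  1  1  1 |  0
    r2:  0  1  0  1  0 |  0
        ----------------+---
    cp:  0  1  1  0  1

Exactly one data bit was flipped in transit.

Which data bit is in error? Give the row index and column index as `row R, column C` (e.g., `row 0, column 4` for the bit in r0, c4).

Recompute each row's even parity and compare to rp:
  r0: data parity 0, sent rp 1 → mismatch
  r1: data parity 0, sent rp 0 → ok
  r2: data parity 0, sent rp 0 → ok
Recompute each column's even parity and compare to cp:
  c0: data parity 0, sent cp 0 → ok
  c1: data parity 0, sent cp 1 → mismatch
  c2: data parity 1, sent cp 1 → ok
  c3: data parity 0, sent cp 0 → ok
  c4: data parity 1, sent cp 1 → ok
Exactly one row (r0) and one column (c1) fail → the flipped bit is at their intersection.

row 0, column 1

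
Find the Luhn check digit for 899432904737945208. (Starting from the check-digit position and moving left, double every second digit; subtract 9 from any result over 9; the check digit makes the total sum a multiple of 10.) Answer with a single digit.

Partial digits right→left: 8 0 2 5 4 9 7 3 7 4 0 9 2 3 4 9 9 8
Double every second digit counting from the check-digit position (so the 1st, 3rd, 5th, ... of the partial from the right).
  doubled (with −9 where >9): 7 4 8 5 5 0 4 8 9 → sum 50
  kept as-is: 0 5 9 3 4 9 3 9 8 → sum 50
Total = 50 + 50 = 100.
Check digit = (10 − (100 mod 10)) mod 10 = 0.

0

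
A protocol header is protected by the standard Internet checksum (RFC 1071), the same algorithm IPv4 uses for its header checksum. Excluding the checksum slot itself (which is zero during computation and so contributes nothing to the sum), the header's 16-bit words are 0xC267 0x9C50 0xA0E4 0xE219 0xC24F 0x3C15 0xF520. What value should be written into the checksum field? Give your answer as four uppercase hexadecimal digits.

One's-complement addition (fold any carry out of bit 15 back into bit 0):
  0xC267 + 0x9C50 = 0x15EB7 → wrap carry → 0x5EB8
  0x5EB8 + 0xA0E4 = 0x0FF9C
  0xFF9C + 0xE219 = 0x1E1B5 → wrap carry → 0xE1B6
  0xE1B6 + 0xC24F = 0x1A405 → wrap carry → 0xA406
  0xA406 + 0x3C15 = 0x0E01B
  0xE01B + 0xF520 = 0x1D53B → wrap carry → 0xD53C
One's-complement sum = 0xD53C.
Checksum = ~0xD53C & 0xFFFF = 0x2AC3.

2AC3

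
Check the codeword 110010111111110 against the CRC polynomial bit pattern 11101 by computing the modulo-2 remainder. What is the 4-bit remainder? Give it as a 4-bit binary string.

1110

Modulo-2 division of 110010111111110 by 11101:
  pos 0: 11001 XOR 11101 = 00100
  pos 2: 10001 XOR 11101 = 01100
  pos 3: 11001 XOR 11101 = 00100
  pos 5: 10011 XOR 11101 = 01110
  pos 6: 11101 XOR 11101 = 00000
Remainder = 1110 (nonzero — an error is detected).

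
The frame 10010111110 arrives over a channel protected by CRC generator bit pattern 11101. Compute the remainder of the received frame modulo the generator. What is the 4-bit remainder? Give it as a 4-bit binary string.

1101

Modulo-2 division of 10010111110 by 11101:
  pos 0: 10010 XOR 11101 = 01111
  pos 1: 11111 XOR 11101 = 00010
  pos 4: 10111 XOR 11101 = 01010
  pos 5: 10101 XOR 11101 = 01000
  pos 6: 10000 XOR 11101 = 01101
Remainder = 1101 (nonzero — an error is detected).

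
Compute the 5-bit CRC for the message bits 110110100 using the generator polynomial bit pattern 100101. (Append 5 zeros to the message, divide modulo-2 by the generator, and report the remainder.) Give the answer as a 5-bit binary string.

01101

Append 5 zeros: 11011010000000. Divide by 100101 (XOR where the leading bit is 1):
  pos 0: 110110 XOR 100101 = 010011
  pos 1: 100111 XOR 100101 = 000010
  pos 5: 100000 XOR 100101 = 000101
  pos 8: 101000 XOR 100101 = 001101
Remainder (last 5 bits) = 01101. This is the CRC / FCS.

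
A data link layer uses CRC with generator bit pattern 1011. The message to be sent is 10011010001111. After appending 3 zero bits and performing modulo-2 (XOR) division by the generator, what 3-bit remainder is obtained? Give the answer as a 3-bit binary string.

Append 3 zeros: 10011010001111000. Divide by 1011 (XOR where the leading bit is 1):
  pos 0: 1001 XOR 1011 = 0010
  pos 2: 1010 XOR 1011 = 0001
  pos 5: 1100 XOR 1011 = 0111
  pos 6: 1110 XOR 1011 = 0101
  pos 7: 1011 XOR 1011 = 0000
  pos 11: 1110 XOR 1011 = 0101
  pos 12: 1010 XOR 1011 = 0001
Remainder (last 3 bits) = 010. This is the CRC / FCS.

010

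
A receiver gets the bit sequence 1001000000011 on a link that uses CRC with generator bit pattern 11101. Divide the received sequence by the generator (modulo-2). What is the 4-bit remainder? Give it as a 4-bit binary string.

Modulo-2 division of 1001000000011 by 11101:
  pos 0: 10010 XOR 11101 = 01111
  pos 1: 11110 XOR 11101 = 00011
  pos 4: 11000 XOR 11101 = 00101
  pos 6: 10100 XOR 11101 = 01001
  pos 7: 10011 XOR 11101 = 01110
  pos 8: 11101 XOR 11101 = 00000
Remainder = 0000 (zero — the frame passes the CRC check).

0000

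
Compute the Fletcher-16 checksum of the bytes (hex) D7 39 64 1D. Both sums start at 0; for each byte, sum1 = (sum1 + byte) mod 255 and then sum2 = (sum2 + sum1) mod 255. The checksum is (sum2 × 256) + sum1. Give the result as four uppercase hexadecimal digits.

Running sums (mod 255):
  after byte 0 (D7): sum1=215, sum2=215
  after byte 1 (39): sum1=17, sum2=232
  after byte 2 (64): sum1=117, sum2=94
  after byte 3 (1D): sum1=146, sum2=240
Checksum = sum2·256 + sum1 = 240·256 + 146 = 61586 = 0xF092.

F092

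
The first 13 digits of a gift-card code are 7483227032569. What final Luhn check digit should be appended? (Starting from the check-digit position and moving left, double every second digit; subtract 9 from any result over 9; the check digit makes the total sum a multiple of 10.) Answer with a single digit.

Partial digits right→left: 9 6 5 2 3 0 7 2 2 3 8 4 7
Double every second digit counting from the check-digit position (so the 1st, 3rd, 5th, ... of the partial from the right).
  doubled (with −9 where >9): 9 1 6 5 4 7 5 → sum 37
  kept as-is: 6 2 0 2 3 4 → sum 17
Total = 37 + 17 = 54.
Check digit = (10 − (54 mod 10)) mod 10 = 6.

6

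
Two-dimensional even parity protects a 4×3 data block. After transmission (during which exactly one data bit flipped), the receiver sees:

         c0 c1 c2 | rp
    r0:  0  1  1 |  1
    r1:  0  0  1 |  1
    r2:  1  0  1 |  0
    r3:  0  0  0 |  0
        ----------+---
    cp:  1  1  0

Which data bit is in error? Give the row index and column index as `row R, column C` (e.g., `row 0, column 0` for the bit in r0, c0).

Recompute each row's even parity and compare to rp:
  r0: data parity 0, sent rp 1 → mismatch
  r1: data parity 1, sent rp 1 → ok
  r2: data parity 0, sent rp 0 → ok
  r3: data parity 0, sent rp 0 → ok
Recompute each column's even parity and compare to cp:
  c0: data parity 1, sent cp 1 → ok
  c1: data parity 1, sent cp 1 → ok
  c2: data parity 1, sent cp 0 → mismatch
Exactly one row (r0) and one column (c2) fail → the flipped bit is at their intersection.

row 0, column 2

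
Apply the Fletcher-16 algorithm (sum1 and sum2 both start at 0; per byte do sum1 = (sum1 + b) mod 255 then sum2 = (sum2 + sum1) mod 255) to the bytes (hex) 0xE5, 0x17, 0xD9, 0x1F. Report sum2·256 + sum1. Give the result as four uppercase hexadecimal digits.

Running sums (mod 255):
  after byte 0 (0xE5): sum1=229, sum2=229
  after byte 1 (0x17): sum1=252, sum2=226
  after byte 2 (0xD9): sum1=214, sum2=185
  after byte 3 (0x1F): sum1=245, sum2=175
Checksum = sum2·256 + sum1 = 175·256 + 245 = 45045 = 0xAFF5.

AFF5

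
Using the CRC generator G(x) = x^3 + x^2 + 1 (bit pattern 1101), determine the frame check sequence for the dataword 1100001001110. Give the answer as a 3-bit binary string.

Append 3 zeros: 1100001001110000. Divide by 1101 (XOR where the leading bit is 1):
  pos 0: 1100 XOR 1101 = 0001
  pos 3: 1001 XOR 1101 = 0100
  pos 4: 1000 XOR 1101 = 0101
  pos 5: 1010 XOR 1101 = 0111
  pos 6: 1111 XOR 1101 = 0010
  pos 8: 1011 XOR 1101 = 0110
  pos 9: 1100 XOR 1101 = 0001
  pos 12: 1000 XOR 1101 = 0101
Remainder (last 3 bits) = 101. This is the CRC / FCS.

101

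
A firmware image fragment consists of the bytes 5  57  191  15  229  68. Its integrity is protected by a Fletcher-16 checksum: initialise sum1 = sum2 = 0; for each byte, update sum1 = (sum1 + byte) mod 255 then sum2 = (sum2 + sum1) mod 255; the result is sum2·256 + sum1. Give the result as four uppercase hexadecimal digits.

7837

Running sums (mod 255):
  after byte 0 (5): sum1=5, sum2=5
  after byte 1 (57): sum1=62, sum2=67
  after byte 2 (191): sum1=253, sum2=65
  after byte 3 (15): sum1=13, sum2=78
  after byte 4 (229): sum1=242, sum2=65
  after byte 5 (68): sum1=55, sum2=120
Checksum = sum2·256 + sum1 = 120·256 + 55 = 30775 = 0x7837.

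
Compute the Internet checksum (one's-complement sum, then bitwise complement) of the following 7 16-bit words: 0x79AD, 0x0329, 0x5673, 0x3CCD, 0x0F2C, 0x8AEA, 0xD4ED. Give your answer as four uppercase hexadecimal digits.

80E4

One's-complement addition (fold any carry out of bit 15 back into bit 0):
  0x79AD + 0x0329 = 0x07CD6
  0x7CD6 + 0x5673 = 0x0D349
  0xD349 + 0x3CCD = 0x11016 → wrap carry → 0x1017
  0x1017 + 0x0F2C = 0x01F43
  0x1F43 + 0x8AEA = 0x0AA2D
  0xAA2D + 0xD4ED = 0x17F1A → wrap carry → 0x7F1B
One's-complement sum = 0x7F1B.
Checksum = ~0x7F1B & 0xFFFF = 0x80E4.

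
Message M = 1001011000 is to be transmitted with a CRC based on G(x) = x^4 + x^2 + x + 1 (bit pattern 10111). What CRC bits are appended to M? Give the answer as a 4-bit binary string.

0000

Append 4 zeros: 10010110000000. Divide by 10111 (XOR where the leading bit is 1):
  pos 0: 10010 XOR 10111 = 00101
  pos 2: 10111 XOR 10111 = 00000
Remainder (last 4 bits) = 0000. This is the CRC / FCS.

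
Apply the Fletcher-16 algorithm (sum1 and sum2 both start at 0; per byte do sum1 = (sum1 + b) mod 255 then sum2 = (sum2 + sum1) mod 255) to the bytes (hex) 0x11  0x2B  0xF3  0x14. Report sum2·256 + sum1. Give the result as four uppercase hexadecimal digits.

Running sums (mod 255):
  after byte 0 (0x11): sum1=17, sum2=17
  after byte 1 (0x2B): sum1=60, sum2=77
  after byte 2 (0xF3): sum1=48, sum2=125
  after byte 3 (0x14): sum1=68, sum2=193
Checksum = sum2·256 + sum1 = 193·256 + 68 = 49476 = 0xC144.

C144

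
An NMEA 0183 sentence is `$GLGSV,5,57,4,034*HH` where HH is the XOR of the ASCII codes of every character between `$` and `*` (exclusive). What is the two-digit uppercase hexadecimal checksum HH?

XOR the ASCII codes of the payload characters:
  'G' = 0x47 → acc = 0x47
  'L' = 0x4C → acc = 0x0B
  'G' = 0x47 → acc = 0x4C
  'S' = 0x53 → acc = 0x1F
  'V' = 0x56 → acc = 0x49
  ',' = 0x2C → acc = 0x65
  '5' = 0x35 → acc = 0x50
  ',' = 0x2C → acc = 0x7C
  '5' = 0x35 → acc = 0x49
  '7' = 0x37 → acc = 0x7E
  ',' = 0x2C → acc = 0x52
  '4' = 0x34 → acc = 0x66
  ',' = 0x2C → acc = 0x4A
  '0' = 0x30 → acc = 0x7A
  '3' = 0x33 → acc = 0x49
  '4' = 0x34 → acc = 0x7D
Checksum = 0x7D.

7D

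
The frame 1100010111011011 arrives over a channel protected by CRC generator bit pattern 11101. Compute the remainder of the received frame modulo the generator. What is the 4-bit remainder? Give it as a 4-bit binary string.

0000

Modulo-2 division of 1100010111011011 by 11101:
  pos 0: 11000 XOR 11101 = 00101
  pos 2: 10110 XOR 11101 = 01011
  pos 3: 10111 XOR 11101 = 01010
  pos 4: 10101 XOR 11101 = 01000
  pos 5: 10001 XOR 11101 = 01100
  pos 6: 11000 XOR 11101 = 00101
  pos 8: 10111 XOR 11101 = 01010
  pos 9: 10100 XOR 11101 = 01001
  pos 10: 10011 XOR 11101 = 01110
  pos 11: 11101 XOR 11101 = 00000
Remainder = 0000 (zero — the frame passes the CRC check).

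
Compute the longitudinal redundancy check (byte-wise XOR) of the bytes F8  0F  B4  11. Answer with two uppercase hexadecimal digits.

52

XOR the bytes together:
  start with 0xF8
  0xF8 ⊕ 0x0F = 0xF7
  0xF7 ⊕ 0xB4 = 0x43
  0x43 ⊕ 0x11 = 0x52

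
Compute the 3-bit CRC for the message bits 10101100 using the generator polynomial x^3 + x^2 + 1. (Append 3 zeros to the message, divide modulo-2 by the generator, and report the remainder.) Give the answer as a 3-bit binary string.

010

Append 3 zeros: 10101100000. Divide by 1101 (XOR where the leading bit is 1):
  pos 0: 1010 XOR 1101 = 0111
  pos 1: 1111 XOR 1101 = 0010
  pos 3: 1010 XOR 1101 = 0111
  pos 4: 1110 XOR 1101 = 0011
  pos 6: 1100 XOR 1101 = 0001
Remainder (last 3 bits) = 010. This is the CRC / FCS.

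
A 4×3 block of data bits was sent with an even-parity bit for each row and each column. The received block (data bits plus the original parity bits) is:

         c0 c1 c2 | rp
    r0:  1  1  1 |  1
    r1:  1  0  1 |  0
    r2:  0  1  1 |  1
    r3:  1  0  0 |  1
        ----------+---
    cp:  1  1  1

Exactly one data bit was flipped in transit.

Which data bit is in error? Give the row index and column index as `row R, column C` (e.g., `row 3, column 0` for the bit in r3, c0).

row 2, column 1

Recompute each row's even parity and compare to rp:
  r0: data parity 1, sent rp 1 → ok
  r1: data parity 0, sent rp 0 → ok
  r2: data parity 0, sent rp 1 → mismatch
  r3: data parity 1, sent rp 1 → ok
Recompute each column's even parity and compare to cp:
  c0: data parity 1, sent cp 1 → ok
  c1: data parity 0, sent cp 1 → mismatch
  c2: data parity 1, sent cp 1 → ok
Exactly one row (r2) and one column (c1) fail → the flipped bit is at their intersection.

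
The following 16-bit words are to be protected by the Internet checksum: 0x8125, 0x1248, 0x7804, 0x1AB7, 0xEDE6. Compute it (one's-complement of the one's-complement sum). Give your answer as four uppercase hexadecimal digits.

EBEF

One's-complement addition (fold any carry out of bit 15 back into bit 0):
  0x8125 + 0x1248 = 0x0936D
  0x936D + 0x7804 = 0x10B71 → wrap carry → 0x0B72
  0x0B72 + 0x1AB7 = 0x02629
  0x2629 + 0xEDE6 = 0x1140F → wrap carry → 0x1410
One's-complement sum = 0x1410.
Checksum = ~0x1410 & 0xFFFF = 0xEBEF.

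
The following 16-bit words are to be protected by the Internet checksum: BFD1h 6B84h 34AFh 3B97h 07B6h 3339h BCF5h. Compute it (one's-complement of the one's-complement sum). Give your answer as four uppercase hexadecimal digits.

6C7E

One's-complement addition (fold any carry out of bit 15 back into bit 0):
  0xBFD1 + 0x6B84 = 0x12B55 → wrap carry → 0x2B56
  0x2B56 + 0x34AF = 0x06005
  0x6005 + 0x3B97 = 0x09B9C
  0x9B9C + 0x07B6 = 0x0A352
  0xA352 + 0x3339 = 0x0D68B
  0xD68B + 0xBCF5 = 0x19380 → wrap carry → 0x9381
One's-complement sum = 0x9381.
Checksum = ~0x9381 & 0xFFFF = 0x6C7E.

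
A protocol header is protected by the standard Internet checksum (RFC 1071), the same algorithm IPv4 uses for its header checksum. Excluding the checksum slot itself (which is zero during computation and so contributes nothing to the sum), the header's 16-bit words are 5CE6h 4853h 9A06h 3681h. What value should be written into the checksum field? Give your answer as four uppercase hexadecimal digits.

8A3E

One's-complement addition (fold any carry out of bit 15 back into bit 0):
  0x5CE6 + 0x4853 = 0x0A539
  0xA539 + 0x9A06 = 0x13F3F → wrap carry → 0x3F40
  0x3F40 + 0x3681 = 0x075C1
One's-complement sum = 0x75C1.
Checksum = ~0x75C1 & 0xFFFF = 0x8A3E.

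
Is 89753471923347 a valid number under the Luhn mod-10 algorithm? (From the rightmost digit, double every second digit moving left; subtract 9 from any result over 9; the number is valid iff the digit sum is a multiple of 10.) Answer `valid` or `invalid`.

invalid

From the right, keep odd positions and double even positions (subtract 9 from any doubled value over 9):
  doubled (positions 2,4,...): 8 6 9 5 6 5 7 → sum 46
  kept (positions 1,3,...): 7 3 2 1 4 5 9 → sum 31
Total = 77.
77 mod 10 = 7, so the number is invalid.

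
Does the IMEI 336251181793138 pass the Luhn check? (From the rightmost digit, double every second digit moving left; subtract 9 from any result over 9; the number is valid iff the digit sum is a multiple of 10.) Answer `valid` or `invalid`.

valid

From the right, keep odd positions and double even positions (subtract 9 from any doubled value over 9):
  doubled (positions 2,4,...): 6 6 5 7 2 4 6 → sum 36
  kept (positions 1,3,...): 8 1 9 1 1 5 6 3 → sum 34
Total = 70.
70 mod 10 = 0, so the number is valid.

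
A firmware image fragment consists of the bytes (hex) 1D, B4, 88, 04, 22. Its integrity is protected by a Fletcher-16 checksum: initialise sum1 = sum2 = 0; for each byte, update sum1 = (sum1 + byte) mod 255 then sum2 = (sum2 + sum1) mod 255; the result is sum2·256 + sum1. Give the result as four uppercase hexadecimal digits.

2880

Running sums (mod 255):
  after byte 0 (1D): sum1=29, sum2=29
  after byte 1 (B4): sum1=209, sum2=238
  after byte 2 (88): sum1=90, sum2=73
  after byte 3 (04): sum1=94, sum2=167
  after byte 4 (22): sum1=128, sum2=40
Checksum = sum2·256 + sum1 = 40·256 + 128 = 10368 = 0x2880.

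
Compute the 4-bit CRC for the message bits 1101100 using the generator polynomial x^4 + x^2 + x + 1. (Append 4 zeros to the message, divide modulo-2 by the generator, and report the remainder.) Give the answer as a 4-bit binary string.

0110

Append 4 zeros: 11011000000. Divide by 10111 (XOR where the leading bit is 1):
  pos 0: 11011 XOR 10111 = 01100
  pos 1: 11000 XOR 10111 = 01111
  pos 2: 11110 XOR 10111 = 01001
  pos 3: 10010 XOR 10111 = 00101
  pos 5: 10100 XOR 10111 = 00011
Remainder (last 4 bits) = 0110. This is the CRC / FCS.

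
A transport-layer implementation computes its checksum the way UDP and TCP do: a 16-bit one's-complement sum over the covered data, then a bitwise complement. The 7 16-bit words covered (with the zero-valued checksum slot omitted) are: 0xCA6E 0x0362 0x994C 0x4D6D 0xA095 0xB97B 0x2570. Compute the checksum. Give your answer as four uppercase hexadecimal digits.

One's-complement addition (fold any carry out of bit 15 back into bit 0):
  0xCA6E + 0x0362 = 0x0CDD0
  0xCDD0 + 0x994C = 0x1671C → wrap carry → 0x671D
  0x671D + 0x4D6D = 0x0B48A
  0xB48A + 0xA095 = 0x1551F → wrap carry → 0x5520
  0x5520 + 0xB97B = 0x10E9B → wrap carry → 0x0E9C
  0x0E9C + 0x2570 = 0x0340C
One's-complement sum = 0x340C.
Checksum = ~0x340C & 0xFFFF = 0xCBF3.

CBF3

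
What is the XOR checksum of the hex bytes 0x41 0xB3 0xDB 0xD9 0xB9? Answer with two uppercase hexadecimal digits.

XOR the bytes together:
  start with 0x41
  0x41 ⊕ 0xB3 = 0xF2
  0xF2 ⊕ 0xDB = 0x29
  0x29 ⊕ 0xD9 = 0xF0
  0xF0 ⊕ 0xB9 = 0x49

49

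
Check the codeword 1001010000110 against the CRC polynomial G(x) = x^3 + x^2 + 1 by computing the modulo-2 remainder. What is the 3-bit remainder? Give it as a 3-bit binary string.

000

Modulo-2 division of 1001010000110 by 1101:
  pos 0: 1001 XOR 1101 = 0100
  pos 1: 1000 XOR 1101 = 0101
  pos 2: 1011 XOR 1101 = 0110
  pos 3: 1100 XOR 1101 = 0001
  pos 6: 1000 XOR 1101 = 0101
  pos 7: 1011 XOR 1101 = 0110
  pos 8: 1101 XOR 1101 = 0000
Remainder = 000 (zero — the frame passes the CRC check).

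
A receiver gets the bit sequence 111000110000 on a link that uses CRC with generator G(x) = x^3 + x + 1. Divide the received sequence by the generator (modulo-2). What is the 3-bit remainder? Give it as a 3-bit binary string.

Modulo-2 division of 111000110000 by 1011:
  pos 0: 1110 XOR 1011 = 0101
  pos 1: 1010 XOR 1011 = 0001
  pos 4: 1011 XOR 1011 = 0000
Remainder = 000 (zero — the frame passes the CRC check).

000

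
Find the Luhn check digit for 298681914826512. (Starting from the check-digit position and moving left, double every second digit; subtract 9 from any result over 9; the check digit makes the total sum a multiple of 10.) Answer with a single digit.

Partial digits right→left: 2 1 5 6 2 8 4 1 9 1 8 6 8 9 2
Double every second digit counting from the check-digit position (so the 1st, 3rd, 5th, ... of the partial from the right).
  doubled (with −9 where >9): 4 1 4 8 9 7 7 4 → sum 44
  kept as-is: 1 6 8 1 1 6 9 → sum 32
Total = 44 + 32 = 76.
Check digit = (10 − (76 mod 10)) mod 10 = 4.

4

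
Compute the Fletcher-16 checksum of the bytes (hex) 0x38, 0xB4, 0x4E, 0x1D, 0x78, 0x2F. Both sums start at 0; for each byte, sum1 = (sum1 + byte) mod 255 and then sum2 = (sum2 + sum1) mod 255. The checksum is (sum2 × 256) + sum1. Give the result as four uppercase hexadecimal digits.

Running sums (mod 255):
  after byte 0 (0x38): sum1=56, sum2=56
  after byte 1 (0xB4): sum1=236, sum2=37
  after byte 2 (0x4E): sum1=59, sum2=96
  after byte 3 (0x1D): sum1=88, sum2=184
  after byte 4 (0x78): sum1=208, sum2=137
  after byte 5 (0x2F): sum1=0, sum2=137
Checksum = sum2·256 + sum1 = 137·256 + 0 = 35072 = 0x8900.

8900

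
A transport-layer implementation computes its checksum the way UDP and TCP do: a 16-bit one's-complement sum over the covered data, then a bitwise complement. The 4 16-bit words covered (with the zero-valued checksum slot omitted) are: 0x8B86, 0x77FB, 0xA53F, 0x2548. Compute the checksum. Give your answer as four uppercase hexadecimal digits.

31F6

One's-complement addition (fold any carry out of bit 15 back into bit 0):
  0x8B86 + 0x77FB = 0x10381 → wrap carry → 0x0382
  0x0382 + 0xA53F = 0x0A8C1
  0xA8C1 + 0x2548 = 0x0CE09
One's-complement sum = 0xCE09.
Checksum = ~0xCE09 & 0xFFFF = 0x31F6.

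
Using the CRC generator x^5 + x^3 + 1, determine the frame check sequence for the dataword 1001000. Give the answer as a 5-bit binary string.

Append 5 zeros: 100100000000. Divide by 101001 (XOR where the leading bit is 1):
  pos 0: 100100 XOR 101001 = 001101
  pos 2: 110100 XOR 101001 = 011101
  pos 3: 111010 XOR 101001 = 010011
  pos 4: 100110 XOR 101001 = 001111
  pos 6: 111100 XOR 101001 = 010101
Remainder (last 5 bits) = 10101. This is the CRC / FCS.

10101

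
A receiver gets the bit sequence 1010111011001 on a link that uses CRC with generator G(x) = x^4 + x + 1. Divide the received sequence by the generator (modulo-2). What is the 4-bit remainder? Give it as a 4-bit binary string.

Modulo-2 division of 1010111011001 by 10011:
  pos 0: 10101 XOR 10011 = 00110
  pos 2: 11011 XOR 10011 = 01000
  pos 3: 10000 XOR 10011 = 00011
  pos 6: 11110 XOR 10011 = 01101
  pos 7: 11010 XOR 10011 = 01001
  pos 8: 10011 XOR 10011 = 00000
Remainder = 0000 (zero — the frame passes the CRC check).

0000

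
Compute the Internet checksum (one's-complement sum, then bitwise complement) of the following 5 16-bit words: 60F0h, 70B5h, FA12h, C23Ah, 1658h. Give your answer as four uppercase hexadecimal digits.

One's-complement addition (fold any carry out of bit 15 back into bit 0):
  0x60F0 + 0x70B5 = 0x0D1A5
  0xD1A5 + 0xFA12 = 0x1CBB7 → wrap carry → 0xCBB8
  0xCBB8 + 0xC23A = 0x18DF2 → wrap carry → 0x8DF3
  0x8DF3 + 0x1658 = 0x0A44B
One's-complement sum = 0xA44B.
Checksum = ~0xA44B & 0xFFFF = 0x5BB4.

5BB4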